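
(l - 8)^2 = l^2 - 16*l + 64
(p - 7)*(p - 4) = p^2 - 11*p + 28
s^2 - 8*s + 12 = (s - 6)*(s - 2)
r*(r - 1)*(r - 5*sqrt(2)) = r^3 - 5*sqrt(2)*r^2 - r^2 + 5*sqrt(2)*r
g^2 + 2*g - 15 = (g - 3)*(g + 5)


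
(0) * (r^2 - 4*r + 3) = 0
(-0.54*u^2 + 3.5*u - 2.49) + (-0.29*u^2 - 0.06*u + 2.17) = -0.83*u^2 + 3.44*u - 0.32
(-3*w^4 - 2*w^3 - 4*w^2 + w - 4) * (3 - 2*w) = 6*w^5 - 5*w^4 + 2*w^3 - 14*w^2 + 11*w - 12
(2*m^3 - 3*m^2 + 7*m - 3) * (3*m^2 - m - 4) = 6*m^5 - 11*m^4 + 16*m^3 - 4*m^2 - 25*m + 12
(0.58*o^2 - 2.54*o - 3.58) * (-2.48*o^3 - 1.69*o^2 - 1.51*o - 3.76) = -1.4384*o^5 + 5.319*o^4 + 12.2952*o^3 + 7.7048*o^2 + 14.9562*o + 13.4608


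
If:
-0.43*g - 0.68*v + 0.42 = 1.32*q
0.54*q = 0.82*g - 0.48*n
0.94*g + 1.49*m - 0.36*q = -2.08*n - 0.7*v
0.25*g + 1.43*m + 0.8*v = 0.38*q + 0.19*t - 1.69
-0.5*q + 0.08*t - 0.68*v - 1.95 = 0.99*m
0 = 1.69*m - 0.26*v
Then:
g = 3.16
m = -1.07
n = 2.17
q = 2.87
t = -29.98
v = -6.95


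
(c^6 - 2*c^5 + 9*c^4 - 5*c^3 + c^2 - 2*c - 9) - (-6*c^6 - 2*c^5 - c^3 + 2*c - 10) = 7*c^6 + 9*c^4 - 4*c^3 + c^2 - 4*c + 1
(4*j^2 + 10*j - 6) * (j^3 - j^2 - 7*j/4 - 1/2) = 4*j^5 + 6*j^4 - 23*j^3 - 27*j^2/2 + 11*j/2 + 3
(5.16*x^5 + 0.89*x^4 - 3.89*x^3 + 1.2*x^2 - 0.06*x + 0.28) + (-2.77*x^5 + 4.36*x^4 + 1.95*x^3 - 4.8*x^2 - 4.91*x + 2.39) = 2.39*x^5 + 5.25*x^4 - 1.94*x^3 - 3.6*x^2 - 4.97*x + 2.67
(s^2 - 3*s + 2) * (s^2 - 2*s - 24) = s^4 - 5*s^3 - 16*s^2 + 68*s - 48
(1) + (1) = 2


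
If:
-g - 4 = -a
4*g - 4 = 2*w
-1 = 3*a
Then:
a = -1/3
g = -13/3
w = -32/3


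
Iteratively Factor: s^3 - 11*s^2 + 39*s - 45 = (s - 5)*(s^2 - 6*s + 9) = (s - 5)*(s - 3)*(s - 3)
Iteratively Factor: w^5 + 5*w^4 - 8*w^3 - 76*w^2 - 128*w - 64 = (w + 4)*(w^4 + w^3 - 12*w^2 - 28*w - 16) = (w - 4)*(w + 4)*(w^3 + 5*w^2 + 8*w + 4) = (w - 4)*(w + 2)*(w + 4)*(w^2 + 3*w + 2) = (w - 4)*(w + 1)*(w + 2)*(w + 4)*(w + 2)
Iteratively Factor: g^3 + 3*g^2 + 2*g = (g)*(g^2 + 3*g + 2) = g*(g + 1)*(g + 2)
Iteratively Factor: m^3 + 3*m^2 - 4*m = (m + 4)*(m^2 - m) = (m - 1)*(m + 4)*(m)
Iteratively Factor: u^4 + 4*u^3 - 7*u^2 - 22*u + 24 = (u + 3)*(u^3 + u^2 - 10*u + 8) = (u - 2)*(u + 3)*(u^2 + 3*u - 4) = (u - 2)*(u - 1)*(u + 3)*(u + 4)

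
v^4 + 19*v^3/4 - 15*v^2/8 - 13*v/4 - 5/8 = (v - 1)*(v + 1/4)*(v + 1/2)*(v + 5)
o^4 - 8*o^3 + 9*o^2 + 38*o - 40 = (o - 5)*(o - 4)*(o - 1)*(o + 2)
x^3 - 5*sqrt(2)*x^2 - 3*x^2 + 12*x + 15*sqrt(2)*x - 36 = (x - 3)*(x - 3*sqrt(2))*(x - 2*sqrt(2))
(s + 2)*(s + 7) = s^2 + 9*s + 14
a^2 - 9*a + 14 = (a - 7)*(a - 2)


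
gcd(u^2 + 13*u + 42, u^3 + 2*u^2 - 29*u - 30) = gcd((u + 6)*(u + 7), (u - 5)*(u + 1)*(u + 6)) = u + 6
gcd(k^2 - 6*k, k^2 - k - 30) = k - 6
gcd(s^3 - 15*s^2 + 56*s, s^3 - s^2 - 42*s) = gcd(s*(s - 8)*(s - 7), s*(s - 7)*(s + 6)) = s^2 - 7*s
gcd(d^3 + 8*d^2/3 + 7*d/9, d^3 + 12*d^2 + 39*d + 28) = 1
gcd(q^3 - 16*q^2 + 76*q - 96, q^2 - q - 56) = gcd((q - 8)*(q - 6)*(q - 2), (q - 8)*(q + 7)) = q - 8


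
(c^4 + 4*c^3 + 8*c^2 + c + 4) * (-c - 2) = -c^5 - 6*c^4 - 16*c^3 - 17*c^2 - 6*c - 8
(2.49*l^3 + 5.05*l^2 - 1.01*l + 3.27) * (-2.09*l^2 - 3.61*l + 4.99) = -5.2041*l^5 - 19.5434*l^4 - 3.6945*l^3 + 22.0113*l^2 - 16.8446*l + 16.3173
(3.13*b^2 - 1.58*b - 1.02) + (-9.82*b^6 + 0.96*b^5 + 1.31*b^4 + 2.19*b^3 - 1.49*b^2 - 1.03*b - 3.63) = -9.82*b^6 + 0.96*b^5 + 1.31*b^4 + 2.19*b^3 + 1.64*b^2 - 2.61*b - 4.65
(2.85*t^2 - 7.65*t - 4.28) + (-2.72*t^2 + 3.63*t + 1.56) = 0.13*t^2 - 4.02*t - 2.72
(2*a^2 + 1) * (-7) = -14*a^2 - 7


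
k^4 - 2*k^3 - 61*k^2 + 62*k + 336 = (k - 8)*(k - 3)*(k + 2)*(k + 7)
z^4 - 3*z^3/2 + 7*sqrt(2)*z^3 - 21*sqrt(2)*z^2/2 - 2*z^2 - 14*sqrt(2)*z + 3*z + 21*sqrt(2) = (z - 3/2)*(z - sqrt(2))*(z + sqrt(2))*(z + 7*sqrt(2))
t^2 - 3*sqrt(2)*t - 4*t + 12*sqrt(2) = (t - 4)*(t - 3*sqrt(2))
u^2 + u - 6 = (u - 2)*(u + 3)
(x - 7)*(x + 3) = x^2 - 4*x - 21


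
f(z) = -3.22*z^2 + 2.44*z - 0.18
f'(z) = 2.44 - 6.44*z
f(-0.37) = -1.52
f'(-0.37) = 4.82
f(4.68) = -59.29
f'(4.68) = -27.70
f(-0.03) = -0.26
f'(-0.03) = 2.63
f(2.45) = -13.53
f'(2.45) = -13.34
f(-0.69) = -3.40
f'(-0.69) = 6.88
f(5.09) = -71.18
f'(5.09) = -30.34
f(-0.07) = -0.37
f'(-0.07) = 2.89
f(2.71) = -17.22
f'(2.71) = -15.01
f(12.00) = -434.58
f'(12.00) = -74.84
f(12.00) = -434.58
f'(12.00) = -74.84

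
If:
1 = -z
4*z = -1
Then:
No Solution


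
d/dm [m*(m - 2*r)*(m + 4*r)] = 3*m^2 + 4*m*r - 8*r^2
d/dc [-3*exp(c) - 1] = -3*exp(c)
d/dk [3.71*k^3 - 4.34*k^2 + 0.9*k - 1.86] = 11.13*k^2 - 8.68*k + 0.9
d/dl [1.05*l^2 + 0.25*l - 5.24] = 2.1*l + 0.25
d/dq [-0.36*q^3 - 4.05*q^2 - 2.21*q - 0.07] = -1.08*q^2 - 8.1*q - 2.21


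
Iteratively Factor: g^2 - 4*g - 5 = (g - 5)*(g + 1)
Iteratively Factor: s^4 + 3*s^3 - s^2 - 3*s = (s)*(s^3 + 3*s^2 - s - 3) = s*(s - 1)*(s^2 + 4*s + 3) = s*(s - 1)*(s + 1)*(s + 3)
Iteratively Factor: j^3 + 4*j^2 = (j + 4)*(j^2) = j*(j + 4)*(j)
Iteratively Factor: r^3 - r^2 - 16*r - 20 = (r + 2)*(r^2 - 3*r - 10) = (r - 5)*(r + 2)*(r + 2)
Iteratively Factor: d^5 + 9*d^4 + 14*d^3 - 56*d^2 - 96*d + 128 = (d - 1)*(d^4 + 10*d^3 + 24*d^2 - 32*d - 128) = (d - 1)*(d + 4)*(d^3 + 6*d^2 - 32) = (d - 1)*(d + 4)^2*(d^2 + 2*d - 8) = (d - 1)*(d + 4)^3*(d - 2)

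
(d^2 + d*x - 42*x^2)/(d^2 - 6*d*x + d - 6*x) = (d + 7*x)/(d + 1)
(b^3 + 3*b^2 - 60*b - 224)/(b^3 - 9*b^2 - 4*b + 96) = (b^2 + 11*b + 28)/(b^2 - b - 12)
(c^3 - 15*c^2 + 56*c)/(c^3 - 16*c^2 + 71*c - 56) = c/(c - 1)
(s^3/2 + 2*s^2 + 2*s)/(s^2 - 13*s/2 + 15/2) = s*(s^2 + 4*s + 4)/(2*s^2 - 13*s + 15)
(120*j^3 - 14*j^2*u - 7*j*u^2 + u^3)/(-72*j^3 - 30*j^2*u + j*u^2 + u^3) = (-5*j + u)/(3*j + u)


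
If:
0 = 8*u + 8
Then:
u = -1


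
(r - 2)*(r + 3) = r^2 + r - 6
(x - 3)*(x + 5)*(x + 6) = x^3 + 8*x^2 - 3*x - 90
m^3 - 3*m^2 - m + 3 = (m - 3)*(m - 1)*(m + 1)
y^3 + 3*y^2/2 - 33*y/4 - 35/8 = (y - 5/2)*(y + 1/2)*(y + 7/2)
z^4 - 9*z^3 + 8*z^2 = z^2*(z - 8)*(z - 1)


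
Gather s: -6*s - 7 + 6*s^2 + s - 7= 6*s^2 - 5*s - 14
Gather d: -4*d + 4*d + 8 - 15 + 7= 0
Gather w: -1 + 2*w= 2*w - 1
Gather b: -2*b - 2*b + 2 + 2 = 4 - 4*b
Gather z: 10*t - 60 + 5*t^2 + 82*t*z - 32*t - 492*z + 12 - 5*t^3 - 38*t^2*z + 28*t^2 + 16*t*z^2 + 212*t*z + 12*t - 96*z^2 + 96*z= -5*t^3 + 33*t^2 - 10*t + z^2*(16*t - 96) + z*(-38*t^2 + 294*t - 396) - 48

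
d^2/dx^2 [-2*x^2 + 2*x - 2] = -4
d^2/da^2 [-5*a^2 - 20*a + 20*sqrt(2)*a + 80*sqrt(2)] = -10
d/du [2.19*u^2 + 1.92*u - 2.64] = 4.38*u + 1.92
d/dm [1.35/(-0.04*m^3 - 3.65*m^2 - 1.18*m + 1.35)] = (0.162*m^2 + 9.855*m + 1.593)/(0.04*m^3 + 3.65*m^2 + 1.18*m - 1.35)^2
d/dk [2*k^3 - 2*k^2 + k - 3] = 6*k^2 - 4*k + 1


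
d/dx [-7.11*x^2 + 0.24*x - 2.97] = 0.24 - 14.22*x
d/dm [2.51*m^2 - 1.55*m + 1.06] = 5.02*m - 1.55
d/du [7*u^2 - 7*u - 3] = 14*u - 7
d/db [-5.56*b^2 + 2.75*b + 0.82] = 2.75 - 11.12*b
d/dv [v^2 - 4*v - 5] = 2*v - 4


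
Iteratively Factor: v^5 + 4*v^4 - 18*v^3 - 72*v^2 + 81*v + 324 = (v - 3)*(v^4 + 7*v^3 + 3*v^2 - 63*v - 108) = (v - 3)*(v + 3)*(v^3 + 4*v^2 - 9*v - 36) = (v - 3)*(v + 3)*(v + 4)*(v^2 - 9) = (v - 3)^2*(v + 3)*(v + 4)*(v + 3)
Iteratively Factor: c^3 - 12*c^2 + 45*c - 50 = (c - 2)*(c^2 - 10*c + 25) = (c - 5)*(c - 2)*(c - 5)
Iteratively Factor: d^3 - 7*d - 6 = (d + 2)*(d^2 - 2*d - 3) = (d + 1)*(d + 2)*(d - 3)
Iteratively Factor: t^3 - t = (t + 1)*(t^2 - t) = (t - 1)*(t + 1)*(t)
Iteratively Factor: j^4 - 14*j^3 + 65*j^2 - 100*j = (j - 5)*(j^3 - 9*j^2 + 20*j) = (j - 5)^2*(j^2 - 4*j) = j*(j - 5)^2*(j - 4)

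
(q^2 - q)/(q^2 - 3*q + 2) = q/(q - 2)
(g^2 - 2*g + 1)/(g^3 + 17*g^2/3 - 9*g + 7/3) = 3*(g - 1)/(3*g^2 + 20*g - 7)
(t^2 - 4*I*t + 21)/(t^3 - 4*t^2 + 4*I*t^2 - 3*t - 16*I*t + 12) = (t - 7*I)/(t^2 + t*(-4 + I) - 4*I)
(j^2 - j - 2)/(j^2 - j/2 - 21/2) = 2*(-j^2 + j + 2)/(-2*j^2 + j + 21)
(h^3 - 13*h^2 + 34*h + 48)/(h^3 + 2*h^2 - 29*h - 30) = (h^2 - 14*h + 48)/(h^2 + h - 30)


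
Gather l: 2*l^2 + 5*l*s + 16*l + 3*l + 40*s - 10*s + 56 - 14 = 2*l^2 + l*(5*s + 19) + 30*s + 42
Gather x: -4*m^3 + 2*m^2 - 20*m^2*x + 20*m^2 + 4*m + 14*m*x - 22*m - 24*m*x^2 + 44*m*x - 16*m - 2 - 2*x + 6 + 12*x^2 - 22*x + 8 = -4*m^3 + 22*m^2 - 34*m + x^2*(12 - 24*m) + x*(-20*m^2 + 58*m - 24) + 12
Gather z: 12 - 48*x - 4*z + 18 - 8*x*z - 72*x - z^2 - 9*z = -120*x - z^2 + z*(-8*x - 13) + 30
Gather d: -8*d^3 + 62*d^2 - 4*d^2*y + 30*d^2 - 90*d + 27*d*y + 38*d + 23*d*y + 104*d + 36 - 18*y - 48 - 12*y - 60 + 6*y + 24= -8*d^3 + d^2*(92 - 4*y) + d*(50*y + 52) - 24*y - 48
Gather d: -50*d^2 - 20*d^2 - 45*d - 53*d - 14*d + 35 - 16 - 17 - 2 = -70*d^2 - 112*d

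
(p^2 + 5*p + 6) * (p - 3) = p^3 + 2*p^2 - 9*p - 18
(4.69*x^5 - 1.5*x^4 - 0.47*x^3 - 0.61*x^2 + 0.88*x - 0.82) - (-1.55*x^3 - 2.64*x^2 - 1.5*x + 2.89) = 4.69*x^5 - 1.5*x^4 + 1.08*x^3 + 2.03*x^2 + 2.38*x - 3.71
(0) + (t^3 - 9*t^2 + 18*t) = t^3 - 9*t^2 + 18*t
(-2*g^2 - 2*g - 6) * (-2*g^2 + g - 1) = 4*g^4 + 2*g^3 + 12*g^2 - 4*g + 6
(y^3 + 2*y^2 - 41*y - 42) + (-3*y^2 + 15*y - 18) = y^3 - y^2 - 26*y - 60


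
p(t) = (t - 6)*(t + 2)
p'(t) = 2*t - 4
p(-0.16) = -11.33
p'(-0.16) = -4.32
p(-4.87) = 31.20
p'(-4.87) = -13.74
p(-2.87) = 7.72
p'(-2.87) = -9.74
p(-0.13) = -11.46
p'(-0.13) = -4.26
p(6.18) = 1.47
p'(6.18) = 8.36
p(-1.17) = -5.95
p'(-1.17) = -6.34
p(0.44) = -13.57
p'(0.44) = -3.12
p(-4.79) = 30.10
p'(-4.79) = -13.58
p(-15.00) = 273.00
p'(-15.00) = -34.00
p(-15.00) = 273.00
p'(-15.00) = -34.00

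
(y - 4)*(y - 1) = y^2 - 5*y + 4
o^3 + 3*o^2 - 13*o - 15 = (o - 3)*(o + 1)*(o + 5)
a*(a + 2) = a^2 + 2*a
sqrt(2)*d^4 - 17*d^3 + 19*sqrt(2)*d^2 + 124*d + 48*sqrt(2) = (d - 6*sqrt(2))*(d - 4*sqrt(2))*(d + sqrt(2))*(sqrt(2)*d + 1)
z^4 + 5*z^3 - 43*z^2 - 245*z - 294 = (z - 7)*(z + 2)*(z + 3)*(z + 7)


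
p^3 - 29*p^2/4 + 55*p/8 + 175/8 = (p - 5)*(p - 7/2)*(p + 5/4)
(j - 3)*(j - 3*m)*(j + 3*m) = j^3 - 3*j^2 - 9*j*m^2 + 27*m^2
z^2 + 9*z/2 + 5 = (z + 2)*(z + 5/2)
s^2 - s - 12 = (s - 4)*(s + 3)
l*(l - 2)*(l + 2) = l^3 - 4*l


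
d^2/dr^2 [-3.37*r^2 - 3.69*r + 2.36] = -6.74000000000000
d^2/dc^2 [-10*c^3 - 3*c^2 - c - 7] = -60*c - 6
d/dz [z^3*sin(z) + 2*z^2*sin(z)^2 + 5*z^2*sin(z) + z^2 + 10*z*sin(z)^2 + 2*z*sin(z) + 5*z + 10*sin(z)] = z^3*cos(z) + 3*z^2*sin(z) + 2*z^2*sin(2*z) + 5*z^2*cos(z) + 4*z*sin(z)^2 + 10*z*sin(z) + 10*z*sin(2*z) + 2*z*cos(z) + 2*z + 10*sin(z)^2 + 2*sin(z) + 10*cos(z) + 5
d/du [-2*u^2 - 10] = -4*u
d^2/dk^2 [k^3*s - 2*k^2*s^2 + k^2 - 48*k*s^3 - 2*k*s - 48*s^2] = 6*k*s - 4*s^2 + 2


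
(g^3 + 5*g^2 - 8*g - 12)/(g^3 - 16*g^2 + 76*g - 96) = (g^2 + 7*g + 6)/(g^2 - 14*g + 48)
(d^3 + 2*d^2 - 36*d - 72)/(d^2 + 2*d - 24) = (d^2 - 4*d - 12)/(d - 4)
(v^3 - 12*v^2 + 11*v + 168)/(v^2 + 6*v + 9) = (v^2 - 15*v + 56)/(v + 3)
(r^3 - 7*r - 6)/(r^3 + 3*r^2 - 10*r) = (r^3 - 7*r - 6)/(r*(r^2 + 3*r - 10))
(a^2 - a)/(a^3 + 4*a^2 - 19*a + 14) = a/(a^2 + 5*a - 14)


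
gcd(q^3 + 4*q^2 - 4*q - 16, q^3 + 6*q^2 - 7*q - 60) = q + 4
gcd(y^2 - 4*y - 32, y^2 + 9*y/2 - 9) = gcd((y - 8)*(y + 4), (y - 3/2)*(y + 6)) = 1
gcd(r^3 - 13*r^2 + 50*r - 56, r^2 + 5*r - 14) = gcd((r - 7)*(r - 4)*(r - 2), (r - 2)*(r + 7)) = r - 2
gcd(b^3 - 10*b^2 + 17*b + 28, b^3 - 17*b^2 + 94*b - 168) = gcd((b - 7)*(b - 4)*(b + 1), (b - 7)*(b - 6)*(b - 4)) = b^2 - 11*b + 28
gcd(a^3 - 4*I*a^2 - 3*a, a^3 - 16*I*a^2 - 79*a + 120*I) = a - 3*I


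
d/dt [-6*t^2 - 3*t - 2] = -12*t - 3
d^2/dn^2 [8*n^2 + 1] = 16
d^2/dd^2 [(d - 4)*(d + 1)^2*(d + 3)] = 12*d^2 + 6*d - 26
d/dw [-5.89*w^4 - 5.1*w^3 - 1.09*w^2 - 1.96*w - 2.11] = -23.56*w^3 - 15.3*w^2 - 2.18*w - 1.96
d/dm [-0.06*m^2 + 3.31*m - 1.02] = 3.31 - 0.12*m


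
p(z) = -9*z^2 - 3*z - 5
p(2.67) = -77.17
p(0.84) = -13.87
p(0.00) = -5.00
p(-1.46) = -19.80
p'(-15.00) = 267.00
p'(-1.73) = 28.14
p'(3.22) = -60.96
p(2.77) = -82.37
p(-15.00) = -1985.00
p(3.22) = -107.98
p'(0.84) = -18.12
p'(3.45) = -65.10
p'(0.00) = -3.00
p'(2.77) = -52.86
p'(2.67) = -51.06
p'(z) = -18*z - 3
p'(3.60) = -67.80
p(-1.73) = -26.75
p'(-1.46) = 23.28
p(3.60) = -132.44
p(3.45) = -122.47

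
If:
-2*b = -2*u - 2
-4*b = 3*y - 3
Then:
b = 3/4 - 3*y/4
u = -3*y/4 - 1/4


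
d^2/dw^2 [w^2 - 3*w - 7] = 2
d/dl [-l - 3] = -1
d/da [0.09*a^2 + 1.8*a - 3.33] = 0.18*a + 1.8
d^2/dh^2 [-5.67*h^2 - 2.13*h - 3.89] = -11.3400000000000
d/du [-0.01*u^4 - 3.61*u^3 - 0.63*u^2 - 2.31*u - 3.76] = -0.04*u^3 - 10.83*u^2 - 1.26*u - 2.31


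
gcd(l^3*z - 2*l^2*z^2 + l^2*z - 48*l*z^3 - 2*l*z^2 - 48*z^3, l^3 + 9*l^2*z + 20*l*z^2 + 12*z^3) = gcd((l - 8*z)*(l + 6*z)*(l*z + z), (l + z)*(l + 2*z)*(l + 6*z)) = l + 6*z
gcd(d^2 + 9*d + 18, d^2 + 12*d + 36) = d + 6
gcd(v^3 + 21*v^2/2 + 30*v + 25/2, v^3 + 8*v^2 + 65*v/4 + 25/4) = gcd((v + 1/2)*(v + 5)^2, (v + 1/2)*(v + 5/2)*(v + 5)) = v^2 + 11*v/2 + 5/2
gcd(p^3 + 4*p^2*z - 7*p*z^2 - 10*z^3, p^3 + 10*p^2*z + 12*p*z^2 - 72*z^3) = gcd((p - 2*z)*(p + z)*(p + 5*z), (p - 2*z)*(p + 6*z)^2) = -p + 2*z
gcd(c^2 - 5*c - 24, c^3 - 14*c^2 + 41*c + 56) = c - 8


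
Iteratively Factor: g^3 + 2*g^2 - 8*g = (g)*(g^2 + 2*g - 8) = g*(g - 2)*(g + 4)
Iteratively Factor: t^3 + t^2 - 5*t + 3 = (t + 3)*(t^2 - 2*t + 1) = (t - 1)*(t + 3)*(t - 1)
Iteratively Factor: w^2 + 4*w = (w)*(w + 4)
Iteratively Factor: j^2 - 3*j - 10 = (j + 2)*(j - 5)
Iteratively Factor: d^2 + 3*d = (d)*(d + 3)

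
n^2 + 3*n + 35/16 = (n + 5/4)*(n + 7/4)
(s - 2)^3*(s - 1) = s^4 - 7*s^3 + 18*s^2 - 20*s + 8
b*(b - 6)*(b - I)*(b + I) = b^4 - 6*b^3 + b^2 - 6*b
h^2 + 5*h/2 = h*(h + 5/2)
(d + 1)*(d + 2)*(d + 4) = d^3 + 7*d^2 + 14*d + 8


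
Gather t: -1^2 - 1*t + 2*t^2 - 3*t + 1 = 2*t^2 - 4*t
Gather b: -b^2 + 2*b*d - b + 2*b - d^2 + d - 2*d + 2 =-b^2 + b*(2*d + 1) - d^2 - d + 2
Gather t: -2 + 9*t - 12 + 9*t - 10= 18*t - 24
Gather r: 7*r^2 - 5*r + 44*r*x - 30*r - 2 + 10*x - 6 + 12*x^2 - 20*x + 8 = 7*r^2 + r*(44*x - 35) + 12*x^2 - 10*x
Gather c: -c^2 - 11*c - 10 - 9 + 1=-c^2 - 11*c - 18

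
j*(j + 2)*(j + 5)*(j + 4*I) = j^4 + 7*j^3 + 4*I*j^3 + 10*j^2 + 28*I*j^2 + 40*I*j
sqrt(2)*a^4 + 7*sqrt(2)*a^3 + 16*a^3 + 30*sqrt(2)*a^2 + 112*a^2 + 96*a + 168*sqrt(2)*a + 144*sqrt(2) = (a + 6)*(a + 2*sqrt(2))*(a + 6*sqrt(2))*(sqrt(2)*a + sqrt(2))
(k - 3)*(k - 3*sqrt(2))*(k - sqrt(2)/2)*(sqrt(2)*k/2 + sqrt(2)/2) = sqrt(2)*k^4/2 - 7*k^3/2 - sqrt(2)*k^3 + 7*k^2 - 3*sqrt(2)*k + 21*k/2 - 9*sqrt(2)/2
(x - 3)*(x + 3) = x^2 - 9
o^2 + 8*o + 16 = (o + 4)^2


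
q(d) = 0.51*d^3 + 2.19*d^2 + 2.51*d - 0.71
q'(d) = 1.53*d^2 + 4.38*d + 2.51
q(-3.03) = -2.40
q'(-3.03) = 3.29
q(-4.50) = -14.13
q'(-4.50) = 13.78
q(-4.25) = -10.97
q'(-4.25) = 11.53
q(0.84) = 3.25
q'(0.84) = 7.27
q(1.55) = 10.34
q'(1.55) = 12.97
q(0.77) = 2.75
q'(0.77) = 6.79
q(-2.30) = -1.10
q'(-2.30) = 0.53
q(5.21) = 143.94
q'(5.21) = 66.86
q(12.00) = 1226.05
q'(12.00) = 275.39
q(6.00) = 203.35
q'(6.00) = 83.87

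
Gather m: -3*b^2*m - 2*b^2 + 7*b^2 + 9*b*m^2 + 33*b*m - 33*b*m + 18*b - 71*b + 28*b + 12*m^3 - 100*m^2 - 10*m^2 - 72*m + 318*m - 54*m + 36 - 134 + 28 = 5*b^2 - 25*b + 12*m^3 + m^2*(9*b - 110) + m*(192 - 3*b^2) - 70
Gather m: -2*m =-2*m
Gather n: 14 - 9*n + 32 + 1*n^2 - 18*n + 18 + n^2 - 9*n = 2*n^2 - 36*n + 64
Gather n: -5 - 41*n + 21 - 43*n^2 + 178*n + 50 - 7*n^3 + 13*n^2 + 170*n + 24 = -7*n^3 - 30*n^2 + 307*n + 90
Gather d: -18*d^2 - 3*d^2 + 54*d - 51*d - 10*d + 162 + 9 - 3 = -21*d^2 - 7*d + 168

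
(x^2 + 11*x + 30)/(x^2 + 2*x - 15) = (x + 6)/(x - 3)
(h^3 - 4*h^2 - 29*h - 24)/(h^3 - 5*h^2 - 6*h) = (h^2 - 5*h - 24)/(h*(h - 6))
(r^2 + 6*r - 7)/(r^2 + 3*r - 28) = (r - 1)/(r - 4)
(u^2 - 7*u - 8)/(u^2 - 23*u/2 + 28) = 2*(u + 1)/(2*u - 7)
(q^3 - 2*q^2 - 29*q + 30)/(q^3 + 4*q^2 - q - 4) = (q^2 - q - 30)/(q^2 + 5*q + 4)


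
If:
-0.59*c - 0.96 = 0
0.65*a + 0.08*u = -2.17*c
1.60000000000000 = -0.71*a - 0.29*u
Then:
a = 8.75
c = -1.63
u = -26.93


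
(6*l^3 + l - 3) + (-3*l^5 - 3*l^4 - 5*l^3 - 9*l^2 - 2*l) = -3*l^5 - 3*l^4 + l^3 - 9*l^2 - l - 3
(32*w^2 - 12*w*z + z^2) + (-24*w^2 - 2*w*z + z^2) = 8*w^2 - 14*w*z + 2*z^2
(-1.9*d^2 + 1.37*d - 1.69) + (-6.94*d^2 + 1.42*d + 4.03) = -8.84*d^2 + 2.79*d + 2.34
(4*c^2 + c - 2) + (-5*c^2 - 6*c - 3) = -c^2 - 5*c - 5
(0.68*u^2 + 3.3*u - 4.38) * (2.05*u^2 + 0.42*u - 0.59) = 1.394*u^4 + 7.0506*u^3 - 7.9942*u^2 - 3.7866*u + 2.5842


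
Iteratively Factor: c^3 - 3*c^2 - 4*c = (c - 4)*(c^2 + c) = c*(c - 4)*(c + 1)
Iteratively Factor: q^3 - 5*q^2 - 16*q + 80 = (q - 5)*(q^2 - 16) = (q - 5)*(q - 4)*(q + 4)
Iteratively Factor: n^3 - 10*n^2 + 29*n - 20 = (n - 5)*(n^2 - 5*n + 4) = (n - 5)*(n - 4)*(n - 1)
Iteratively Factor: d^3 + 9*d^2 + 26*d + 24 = (d + 4)*(d^2 + 5*d + 6) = (d + 2)*(d + 4)*(d + 3)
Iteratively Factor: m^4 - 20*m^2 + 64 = (m - 2)*(m^3 + 2*m^2 - 16*m - 32) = (m - 4)*(m - 2)*(m^2 + 6*m + 8) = (m - 4)*(m - 2)*(m + 2)*(m + 4)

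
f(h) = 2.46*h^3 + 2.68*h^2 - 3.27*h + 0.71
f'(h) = 7.38*h^2 + 5.36*h - 3.27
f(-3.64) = -70.52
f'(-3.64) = 75.00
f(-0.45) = 2.50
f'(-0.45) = -4.19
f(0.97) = 2.30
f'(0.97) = 8.87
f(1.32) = 6.72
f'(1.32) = 16.66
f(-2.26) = -6.61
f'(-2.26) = 22.31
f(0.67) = 0.46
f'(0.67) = 3.63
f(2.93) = 76.01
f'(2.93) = 75.79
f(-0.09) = 1.02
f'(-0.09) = -3.69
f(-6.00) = -414.55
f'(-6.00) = 230.25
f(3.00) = 81.44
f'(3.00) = 79.23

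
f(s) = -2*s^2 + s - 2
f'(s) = 1 - 4*s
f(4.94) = -45.87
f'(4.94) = -18.76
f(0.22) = -1.88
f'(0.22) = 0.12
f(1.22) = -3.76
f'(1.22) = -3.88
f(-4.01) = -38.17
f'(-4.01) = 17.04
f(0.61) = -2.13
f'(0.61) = -1.44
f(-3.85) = -35.50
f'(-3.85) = 16.40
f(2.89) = -15.81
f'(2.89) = -10.56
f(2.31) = -10.36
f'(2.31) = -8.24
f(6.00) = -68.00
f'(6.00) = -23.00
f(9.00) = -155.00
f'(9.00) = -35.00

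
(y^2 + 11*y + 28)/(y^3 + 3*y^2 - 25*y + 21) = (y + 4)/(y^2 - 4*y + 3)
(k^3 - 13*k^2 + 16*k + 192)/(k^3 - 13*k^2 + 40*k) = (k^2 - 5*k - 24)/(k*(k - 5))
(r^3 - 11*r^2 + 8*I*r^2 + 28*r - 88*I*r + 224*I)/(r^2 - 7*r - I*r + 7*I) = (r^2 + r*(-4 + 8*I) - 32*I)/(r - I)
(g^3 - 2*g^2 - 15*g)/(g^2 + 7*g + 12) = g*(g - 5)/(g + 4)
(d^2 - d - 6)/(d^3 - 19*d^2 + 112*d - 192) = (d + 2)/(d^2 - 16*d + 64)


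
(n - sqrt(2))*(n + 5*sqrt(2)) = n^2 + 4*sqrt(2)*n - 10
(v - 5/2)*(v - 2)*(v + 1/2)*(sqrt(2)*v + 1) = sqrt(2)*v^4 - 4*sqrt(2)*v^3 + v^3 - 4*v^2 + 11*sqrt(2)*v^2/4 + 11*v/4 + 5*sqrt(2)*v/2 + 5/2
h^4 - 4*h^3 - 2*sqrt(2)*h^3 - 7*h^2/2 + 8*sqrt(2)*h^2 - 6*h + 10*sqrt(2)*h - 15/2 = (h - 5)*(h + 1)*(h - 3*sqrt(2)/2)*(h - sqrt(2)/2)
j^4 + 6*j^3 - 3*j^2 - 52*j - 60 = (j - 3)*(j + 2)^2*(j + 5)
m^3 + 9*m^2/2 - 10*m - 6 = (m - 2)*(m + 1/2)*(m + 6)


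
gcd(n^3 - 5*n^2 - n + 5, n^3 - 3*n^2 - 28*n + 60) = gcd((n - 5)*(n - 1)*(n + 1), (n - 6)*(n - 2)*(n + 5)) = 1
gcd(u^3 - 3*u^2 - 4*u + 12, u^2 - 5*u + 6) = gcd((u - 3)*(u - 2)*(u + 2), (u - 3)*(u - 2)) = u^2 - 5*u + 6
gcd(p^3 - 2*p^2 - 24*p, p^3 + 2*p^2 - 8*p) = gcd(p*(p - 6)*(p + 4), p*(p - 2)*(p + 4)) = p^2 + 4*p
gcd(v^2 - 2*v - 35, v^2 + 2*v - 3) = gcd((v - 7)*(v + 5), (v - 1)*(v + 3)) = 1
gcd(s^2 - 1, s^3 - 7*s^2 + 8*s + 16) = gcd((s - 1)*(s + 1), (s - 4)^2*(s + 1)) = s + 1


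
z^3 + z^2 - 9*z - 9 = (z - 3)*(z + 1)*(z + 3)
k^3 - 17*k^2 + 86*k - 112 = (k - 8)*(k - 7)*(k - 2)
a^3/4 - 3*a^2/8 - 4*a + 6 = (a/4 + 1)*(a - 4)*(a - 3/2)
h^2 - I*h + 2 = (h - 2*I)*(h + I)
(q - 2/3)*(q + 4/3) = q^2 + 2*q/3 - 8/9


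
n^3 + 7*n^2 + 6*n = n*(n + 1)*(n + 6)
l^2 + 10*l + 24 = (l + 4)*(l + 6)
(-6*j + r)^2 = 36*j^2 - 12*j*r + r^2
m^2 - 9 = (m - 3)*(m + 3)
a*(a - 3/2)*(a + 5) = a^3 + 7*a^2/2 - 15*a/2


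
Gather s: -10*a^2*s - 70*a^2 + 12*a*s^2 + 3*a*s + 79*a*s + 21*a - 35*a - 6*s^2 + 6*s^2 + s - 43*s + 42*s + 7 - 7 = -70*a^2 + 12*a*s^2 - 14*a + s*(-10*a^2 + 82*a)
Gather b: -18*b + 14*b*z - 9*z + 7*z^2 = b*(14*z - 18) + 7*z^2 - 9*z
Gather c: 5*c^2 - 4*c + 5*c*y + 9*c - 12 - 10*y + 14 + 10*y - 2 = 5*c^2 + c*(5*y + 5)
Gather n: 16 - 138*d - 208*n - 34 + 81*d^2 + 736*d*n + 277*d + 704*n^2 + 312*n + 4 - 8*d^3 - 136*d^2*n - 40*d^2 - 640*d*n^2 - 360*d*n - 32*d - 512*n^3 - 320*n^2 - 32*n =-8*d^3 + 41*d^2 + 107*d - 512*n^3 + n^2*(384 - 640*d) + n*(-136*d^2 + 376*d + 72) - 14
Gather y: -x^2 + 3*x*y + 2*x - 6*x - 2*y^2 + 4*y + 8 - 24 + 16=-x^2 - 4*x - 2*y^2 + y*(3*x + 4)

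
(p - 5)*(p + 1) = p^2 - 4*p - 5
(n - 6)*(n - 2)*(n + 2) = n^3 - 6*n^2 - 4*n + 24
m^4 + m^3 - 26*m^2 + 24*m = m*(m - 4)*(m - 1)*(m + 6)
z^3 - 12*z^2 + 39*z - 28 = (z - 7)*(z - 4)*(z - 1)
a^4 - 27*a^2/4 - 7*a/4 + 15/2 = (a - 5/2)*(a - 1)*(a + 3/2)*(a + 2)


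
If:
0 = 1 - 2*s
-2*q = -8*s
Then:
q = 2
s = 1/2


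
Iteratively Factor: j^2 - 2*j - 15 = (j - 5)*(j + 3)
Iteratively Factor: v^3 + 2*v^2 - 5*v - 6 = (v - 2)*(v^2 + 4*v + 3) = (v - 2)*(v + 1)*(v + 3)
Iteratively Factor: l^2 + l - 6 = (l - 2)*(l + 3)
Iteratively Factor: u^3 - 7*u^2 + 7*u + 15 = (u + 1)*(u^2 - 8*u + 15) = (u - 5)*(u + 1)*(u - 3)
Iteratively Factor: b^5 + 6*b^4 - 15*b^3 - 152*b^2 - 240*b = (b + 4)*(b^4 + 2*b^3 - 23*b^2 - 60*b) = b*(b + 4)*(b^3 + 2*b^2 - 23*b - 60) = b*(b + 4)^2*(b^2 - 2*b - 15) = b*(b - 5)*(b + 4)^2*(b + 3)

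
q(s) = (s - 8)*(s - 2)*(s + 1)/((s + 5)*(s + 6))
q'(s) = -(s - 8)*(s - 2)*(s + 1)/((s + 5)*(s + 6)^2) - (s - 8)*(s - 2)*(s + 1)/((s + 5)^2*(s + 6)) + (s - 8)*(s - 2)/((s + 5)*(s + 6)) + (s - 8)*(s + 1)/((s + 5)*(s + 6)) + (s - 2)*(s + 1)/((s + 5)*(s + 6))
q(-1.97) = -3.14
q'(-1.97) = 6.17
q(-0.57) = 0.39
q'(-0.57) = 0.56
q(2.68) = -0.20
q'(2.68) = -0.26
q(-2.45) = -7.45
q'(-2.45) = 12.54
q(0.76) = 0.41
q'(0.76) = -0.28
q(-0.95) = 0.06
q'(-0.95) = 1.23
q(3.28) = -0.34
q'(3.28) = -0.19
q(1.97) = 0.01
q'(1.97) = -0.32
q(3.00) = -0.28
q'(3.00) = -0.23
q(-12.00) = -73.33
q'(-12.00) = -7.13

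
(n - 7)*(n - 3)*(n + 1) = n^3 - 9*n^2 + 11*n + 21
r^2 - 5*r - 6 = (r - 6)*(r + 1)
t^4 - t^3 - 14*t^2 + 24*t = t*(t - 3)*(t - 2)*(t + 4)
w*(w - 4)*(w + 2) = w^3 - 2*w^2 - 8*w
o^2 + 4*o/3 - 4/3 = (o - 2/3)*(o + 2)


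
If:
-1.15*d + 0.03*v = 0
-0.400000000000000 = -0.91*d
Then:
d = 0.44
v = 16.85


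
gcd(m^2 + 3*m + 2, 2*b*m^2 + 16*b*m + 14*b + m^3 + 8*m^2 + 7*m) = m + 1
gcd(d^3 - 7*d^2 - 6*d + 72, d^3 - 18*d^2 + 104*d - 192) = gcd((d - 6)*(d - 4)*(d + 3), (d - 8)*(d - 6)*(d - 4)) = d^2 - 10*d + 24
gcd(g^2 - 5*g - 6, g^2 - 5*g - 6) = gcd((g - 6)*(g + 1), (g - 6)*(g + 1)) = g^2 - 5*g - 6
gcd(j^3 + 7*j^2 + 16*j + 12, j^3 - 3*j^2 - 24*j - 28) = j^2 + 4*j + 4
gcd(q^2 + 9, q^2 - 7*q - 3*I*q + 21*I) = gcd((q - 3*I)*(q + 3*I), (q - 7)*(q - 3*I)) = q - 3*I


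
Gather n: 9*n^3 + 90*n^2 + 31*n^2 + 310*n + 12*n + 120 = 9*n^3 + 121*n^2 + 322*n + 120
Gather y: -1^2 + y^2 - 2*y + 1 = y^2 - 2*y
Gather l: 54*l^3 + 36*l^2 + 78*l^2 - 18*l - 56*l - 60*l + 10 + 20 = 54*l^3 + 114*l^2 - 134*l + 30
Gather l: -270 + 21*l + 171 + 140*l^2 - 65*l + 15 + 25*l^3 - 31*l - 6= 25*l^3 + 140*l^2 - 75*l - 90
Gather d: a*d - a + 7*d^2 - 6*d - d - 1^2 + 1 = -a + 7*d^2 + d*(a - 7)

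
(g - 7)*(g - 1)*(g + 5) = g^3 - 3*g^2 - 33*g + 35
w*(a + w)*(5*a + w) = 5*a^2*w + 6*a*w^2 + w^3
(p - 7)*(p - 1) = p^2 - 8*p + 7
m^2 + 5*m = m*(m + 5)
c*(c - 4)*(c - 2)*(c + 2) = c^4 - 4*c^3 - 4*c^2 + 16*c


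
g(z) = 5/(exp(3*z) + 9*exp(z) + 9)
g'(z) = 5*(-3*exp(3*z) - 9*exp(z))/(exp(3*z) + 9*exp(z) + 9)^2 = 15*(-exp(2*z) - 3)*exp(z)/(exp(3*z) + 9*exp(z) + 9)^2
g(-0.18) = 0.29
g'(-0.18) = -0.16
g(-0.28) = 0.31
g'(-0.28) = -0.15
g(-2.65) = 0.52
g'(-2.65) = -0.03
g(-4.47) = 0.55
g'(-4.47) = -0.01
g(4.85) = 0.00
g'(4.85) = -0.00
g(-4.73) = 0.55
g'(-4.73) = -0.00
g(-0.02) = 0.27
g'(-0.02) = -0.17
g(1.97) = 0.01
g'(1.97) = -0.03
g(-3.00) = 0.53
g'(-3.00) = -0.03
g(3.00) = 0.00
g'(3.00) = 0.00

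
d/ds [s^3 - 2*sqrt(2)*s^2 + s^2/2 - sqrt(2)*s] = 3*s^2 - 4*sqrt(2)*s + s - sqrt(2)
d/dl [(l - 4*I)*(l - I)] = 2*l - 5*I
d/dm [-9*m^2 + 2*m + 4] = 2 - 18*m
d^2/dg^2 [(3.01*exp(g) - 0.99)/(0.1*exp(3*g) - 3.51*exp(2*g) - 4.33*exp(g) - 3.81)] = (0.1204*exp(6*g) - 3.25863*exp(5*g) + 46.119211*exp(4*g) - 78.7686090000001*exp(3*g) - 290.051847*exp(2*g) - 15.260808*exp(g) + 60.025788)*exp(g)/(0.001*exp(9*g) - 0.1053*exp(8*g) + 3.56613*exp(7*g) - 34.238871*exp(6*g) - 146.389569*exp(5*g) - 328.34628*exp(4*g) - 424.261045*exp(3*g) - 367.15446*exp(2*g) - 188.564139*exp(g) - 55.306341)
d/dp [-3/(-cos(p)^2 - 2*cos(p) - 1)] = 6*sin(p)/(cos(p) + 1)^3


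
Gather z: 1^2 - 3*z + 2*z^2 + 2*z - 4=2*z^2 - z - 3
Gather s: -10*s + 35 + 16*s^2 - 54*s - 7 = 16*s^2 - 64*s + 28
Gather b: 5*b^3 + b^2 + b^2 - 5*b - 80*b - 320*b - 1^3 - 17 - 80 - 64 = 5*b^3 + 2*b^2 - 405*b - 162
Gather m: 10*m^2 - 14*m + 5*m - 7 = 10*m^2 - 9*m - 7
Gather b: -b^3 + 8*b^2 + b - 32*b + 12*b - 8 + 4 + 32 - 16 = -b^3 + 8*b^2 - 19*b + 12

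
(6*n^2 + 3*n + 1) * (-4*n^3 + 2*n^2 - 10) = -24*n^5 + 2*n^3 - 58*n^2 - 30*n - 10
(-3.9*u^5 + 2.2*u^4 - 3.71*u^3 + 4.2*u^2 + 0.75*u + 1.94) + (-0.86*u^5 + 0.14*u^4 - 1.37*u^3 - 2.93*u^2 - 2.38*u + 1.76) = -4.76*u^5 + 2.34*u^4 - 5.08*u^3 + 1.27*u^2 - 1.63*u + 3.7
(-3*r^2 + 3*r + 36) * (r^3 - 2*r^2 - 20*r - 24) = -3*r^5 + 9*r^4 + 90*r^3 - 60*r^2 - 792*r - 864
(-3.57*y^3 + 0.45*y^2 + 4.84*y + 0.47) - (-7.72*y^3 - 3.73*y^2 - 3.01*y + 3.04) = 4.15*y^3 + 4.18*y^2 + 7.85*y - 2.57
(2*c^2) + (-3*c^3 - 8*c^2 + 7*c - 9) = -3*c^3 - 6*c^2 + 7*c - 9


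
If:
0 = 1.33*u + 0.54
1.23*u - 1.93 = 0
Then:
No Solution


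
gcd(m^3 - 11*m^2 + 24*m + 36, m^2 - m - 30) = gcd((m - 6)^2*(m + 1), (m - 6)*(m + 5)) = m - 6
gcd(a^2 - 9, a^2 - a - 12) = a + 3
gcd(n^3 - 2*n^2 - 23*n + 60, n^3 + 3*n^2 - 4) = 1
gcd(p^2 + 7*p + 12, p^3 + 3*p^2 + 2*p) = 1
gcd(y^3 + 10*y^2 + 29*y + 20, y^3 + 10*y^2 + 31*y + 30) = y + 5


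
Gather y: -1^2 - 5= -6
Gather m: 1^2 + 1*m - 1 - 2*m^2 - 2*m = -2*m^2 - m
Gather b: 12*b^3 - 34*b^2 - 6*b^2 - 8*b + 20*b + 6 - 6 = 12*b^3 - 40*b^2 + 12*b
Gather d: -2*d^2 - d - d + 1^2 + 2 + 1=-2*d^2 - 2*d + 4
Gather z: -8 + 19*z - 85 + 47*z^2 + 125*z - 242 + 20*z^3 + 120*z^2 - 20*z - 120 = 20*z^3 + 167*z^2 + 124*z - 455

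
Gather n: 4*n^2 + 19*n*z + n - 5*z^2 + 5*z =4*n^2 + n*(19*z + 1) - 5*z^2 + 5*z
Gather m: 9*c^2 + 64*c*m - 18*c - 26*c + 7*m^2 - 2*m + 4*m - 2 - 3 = 9*c^2 - 44*c + 7*m^2 + m*(64*c + 2) - 5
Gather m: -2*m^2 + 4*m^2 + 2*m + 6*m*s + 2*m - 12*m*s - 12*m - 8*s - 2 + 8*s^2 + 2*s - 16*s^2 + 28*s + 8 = 2*m^2 + m*(-6*s - 8) - 8*s^2 + 22*s + 6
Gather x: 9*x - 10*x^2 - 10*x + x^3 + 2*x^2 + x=x^3 - 8*x^2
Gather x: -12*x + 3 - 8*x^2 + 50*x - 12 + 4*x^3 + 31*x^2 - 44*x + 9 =4*x^3 + 23*x^2 - 6*x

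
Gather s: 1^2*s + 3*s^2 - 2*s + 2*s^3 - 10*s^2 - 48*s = 2*s^3 - 7*s^2 - 49*s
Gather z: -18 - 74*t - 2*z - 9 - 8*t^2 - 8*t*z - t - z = -8*t^2 - 75*t + z*(-8*t - 3) - 27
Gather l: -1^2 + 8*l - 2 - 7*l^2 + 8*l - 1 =-7*l^2 + 16*l - 4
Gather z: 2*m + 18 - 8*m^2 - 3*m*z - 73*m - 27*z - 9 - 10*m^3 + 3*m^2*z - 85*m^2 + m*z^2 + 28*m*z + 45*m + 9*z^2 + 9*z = -10*m^3 - 93*m^2 - 26*m + z^2*(m + 9) + z*(3*m^2 + 25*m - 18) + 9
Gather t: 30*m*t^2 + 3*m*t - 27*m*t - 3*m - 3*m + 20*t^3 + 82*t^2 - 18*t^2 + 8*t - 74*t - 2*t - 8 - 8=-6*m + 20*t^3 + t^2*(30*m + 64) + t*(-24*m - 68) - 16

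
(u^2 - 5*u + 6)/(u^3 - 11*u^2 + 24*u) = (u - 2)/(u*(u - 8))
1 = 1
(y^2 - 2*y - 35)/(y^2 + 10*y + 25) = (y - 7)/(y + 5)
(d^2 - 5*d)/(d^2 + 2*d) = (d - 5)/(d + 2)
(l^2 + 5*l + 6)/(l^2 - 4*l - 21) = (l + 2)/(l - 7)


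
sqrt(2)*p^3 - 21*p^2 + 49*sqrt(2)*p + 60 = (p - 6*sqrt(2))*(p - 5*sqrt(2))*(sqrt(2)*p + 1)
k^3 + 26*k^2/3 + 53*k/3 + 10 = (k + 1)*(k + 5/3)*(k + 6)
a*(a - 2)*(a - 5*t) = a^3 - 5*a^2*t - 2*a^2 + 10*a*t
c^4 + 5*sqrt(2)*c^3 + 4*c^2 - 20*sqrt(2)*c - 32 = (c - 2)*(c + 2)*(c + sqrt(2))*(c + 4*sqrt(2))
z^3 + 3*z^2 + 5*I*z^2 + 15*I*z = z*(z + 3)*(z + 5*I)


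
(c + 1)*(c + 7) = c^2 + 8*c + 7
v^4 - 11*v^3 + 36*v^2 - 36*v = v*(v - 6)*(v - 3)*(v - 2)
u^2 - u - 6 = (u - 3)*(u + 2)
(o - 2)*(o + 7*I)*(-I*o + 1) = -I*o^3 + 8*o^2 + 2*I*o^2 - 16*o + 7*I*o - 14*I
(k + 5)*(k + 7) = k^2 + 12*k + 35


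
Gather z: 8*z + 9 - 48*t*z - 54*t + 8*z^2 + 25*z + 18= -54*t + 8*z^2 + z*(33 - 48*t) + 27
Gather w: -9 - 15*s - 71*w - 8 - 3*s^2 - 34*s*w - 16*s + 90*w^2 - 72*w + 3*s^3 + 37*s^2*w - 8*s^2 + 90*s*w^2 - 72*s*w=3*s^3 - 11*s^2 - 31*s + w^2*(90*s + 90) + w*(37*s^2 - 106*s - 143) - 17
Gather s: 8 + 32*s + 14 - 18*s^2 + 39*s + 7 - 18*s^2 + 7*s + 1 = -36*s^2 + 78*s + 30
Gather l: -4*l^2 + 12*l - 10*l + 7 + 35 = -4*l^2 + 2*l + 42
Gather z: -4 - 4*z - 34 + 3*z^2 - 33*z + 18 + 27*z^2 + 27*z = 30*z^2 - 10*z - 20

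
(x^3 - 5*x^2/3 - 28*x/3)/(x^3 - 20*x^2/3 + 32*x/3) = (3*x + 7)/(3*x - 8)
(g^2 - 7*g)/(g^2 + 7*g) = (g - 7)/(g + 7)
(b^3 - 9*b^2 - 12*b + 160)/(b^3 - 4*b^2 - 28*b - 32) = (b^2 - b - 20)/(b^2 + 4*b + 4)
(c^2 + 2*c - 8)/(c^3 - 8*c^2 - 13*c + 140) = (c - 2)/(c^2 - 12*c + 35)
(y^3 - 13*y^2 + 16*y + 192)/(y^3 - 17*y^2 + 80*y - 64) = (y + 3)/(y - 1)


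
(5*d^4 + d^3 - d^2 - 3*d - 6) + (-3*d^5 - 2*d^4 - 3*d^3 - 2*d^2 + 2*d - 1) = -3*d^5 + 3*d^4 - 2*d^3 - 3*d^2 - d - 7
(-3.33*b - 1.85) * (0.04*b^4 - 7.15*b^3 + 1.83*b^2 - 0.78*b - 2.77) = -0.1332*b^5 + 23.7355*b^4 + 7.1336*b^3 - 0.7881*b^2 + 10.6671*b + 5.1245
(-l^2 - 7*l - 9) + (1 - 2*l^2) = -3*l^2 - 7*l - 8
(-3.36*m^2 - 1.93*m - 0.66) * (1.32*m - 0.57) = -4.4352*m^3 - 0.6324*m^2 + 0.2289*m + 0.3762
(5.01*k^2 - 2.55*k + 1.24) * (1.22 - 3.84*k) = -19.2384*k^3 + 15.9042*k^2 - 7.8726*k + 1.5128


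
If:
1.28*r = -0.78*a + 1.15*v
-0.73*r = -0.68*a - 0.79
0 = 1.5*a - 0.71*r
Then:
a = 0.92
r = 1.94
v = 2.78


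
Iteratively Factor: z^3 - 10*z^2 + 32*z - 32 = (z - 4)*(z^2 - 6*z + 8) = (z - 4)*(z - 2)*(z - 4)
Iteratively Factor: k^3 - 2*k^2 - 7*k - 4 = (k + 1)*(k^2 - 3*k - 4) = (k - 4)*(k + 1)*(k + 1)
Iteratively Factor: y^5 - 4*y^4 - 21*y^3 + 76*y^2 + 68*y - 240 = (y + 4)*(y^4 - 8*y^3 + 11*y^2 + 32*y - 60) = (y + 2)*(y + 4)*(y^3 - 10*y^2 + 31*y - 30) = (y - 3)*(y + 2)*(y + 4)*(y^2 - 7*y + 10) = (y - 3)*(y - 2)*(y + 2)*(y + 4)*(y - 5)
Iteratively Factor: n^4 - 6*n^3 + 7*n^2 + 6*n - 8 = (n + 1)*(n^3 - 7*n^2 + 14*n - 8) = (n - 1)*(n + 1)*(n^2 - 6*n + 8) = (n - 2)*(n - 1)*(n + 1)*(n - 4)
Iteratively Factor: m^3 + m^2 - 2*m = (m)*(m^2 + m - 2) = m*(m - 1)*(m + 2)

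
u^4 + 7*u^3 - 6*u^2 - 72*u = u*(u - 3)*(u + 4)*(u + 6)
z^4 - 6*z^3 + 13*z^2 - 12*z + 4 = (z - 2)^2*(z - 1)^2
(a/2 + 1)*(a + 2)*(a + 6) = a^3/2 + 5*a^2 + 14*a + 12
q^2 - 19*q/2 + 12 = (q - 8)*(q - 3/2)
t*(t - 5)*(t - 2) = t^3 - 7*t^2 + 10*t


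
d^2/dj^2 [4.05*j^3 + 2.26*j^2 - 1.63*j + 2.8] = 24.3*j + 4.52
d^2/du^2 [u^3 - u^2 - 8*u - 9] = 6*u - 2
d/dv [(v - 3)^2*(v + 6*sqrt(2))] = 3*(v - 3)*(v - 1 + 4*sqrt(2))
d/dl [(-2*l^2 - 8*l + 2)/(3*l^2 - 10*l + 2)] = 4*(11*l^2 - 5*l + 1)/(9*l^4 - 60*l^3 + 112*l^2 - 40*l + 4)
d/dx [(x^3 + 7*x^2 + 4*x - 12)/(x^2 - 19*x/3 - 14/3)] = 3*(3*x^4 - 38*x^3 - 187*x^2 - 124*x - 284)/(9*x^4 - 114*x^3 + 277*x^2 + 532*x + 196)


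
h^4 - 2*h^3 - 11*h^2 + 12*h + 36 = (h - 3)^2*(h + 2)^2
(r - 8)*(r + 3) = r^2 - 5*r - 24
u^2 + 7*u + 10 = (u + 2)*(u + 5)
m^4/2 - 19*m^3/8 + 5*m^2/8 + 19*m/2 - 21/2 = (m/2 + 1)*(m - 3)*(m - 2)*(m - 7/4)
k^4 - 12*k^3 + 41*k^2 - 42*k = k*(k - 7)*(k - 3)*(k - 2)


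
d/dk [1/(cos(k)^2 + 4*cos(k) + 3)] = 2*(cos(k) + 2)*sin(k)/(cos(k)^2 + 4*cos(k) + 3)^2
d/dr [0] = 0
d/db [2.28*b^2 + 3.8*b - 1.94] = 4.56*b + 3.8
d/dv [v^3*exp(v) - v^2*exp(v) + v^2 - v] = v^3*exp(v) + 2*v^2*exp(v) - 2*v*exp(v) + 2*v - 1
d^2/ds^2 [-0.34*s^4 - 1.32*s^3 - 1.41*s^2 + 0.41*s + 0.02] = -4.08*s^2 - 7.92*s - 2.82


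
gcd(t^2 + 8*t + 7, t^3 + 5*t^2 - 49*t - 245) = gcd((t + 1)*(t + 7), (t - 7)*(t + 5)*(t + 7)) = t + 7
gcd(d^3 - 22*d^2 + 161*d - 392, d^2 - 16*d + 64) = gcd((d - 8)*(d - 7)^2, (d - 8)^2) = d - 8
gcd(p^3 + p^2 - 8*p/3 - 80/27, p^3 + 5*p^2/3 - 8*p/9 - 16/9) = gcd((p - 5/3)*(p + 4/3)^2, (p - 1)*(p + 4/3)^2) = p^2 + 8*p/3 + 16/9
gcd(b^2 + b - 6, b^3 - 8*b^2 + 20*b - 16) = b - 2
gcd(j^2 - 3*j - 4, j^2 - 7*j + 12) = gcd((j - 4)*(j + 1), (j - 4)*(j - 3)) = j - 4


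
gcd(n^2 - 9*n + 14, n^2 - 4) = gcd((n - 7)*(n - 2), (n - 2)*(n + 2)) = n - 2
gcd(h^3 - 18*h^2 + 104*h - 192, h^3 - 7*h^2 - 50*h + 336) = h^2 - 14*h + 48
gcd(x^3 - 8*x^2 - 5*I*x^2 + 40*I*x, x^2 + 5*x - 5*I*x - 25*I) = x - 5*I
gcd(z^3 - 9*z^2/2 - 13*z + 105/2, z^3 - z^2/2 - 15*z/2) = z - 3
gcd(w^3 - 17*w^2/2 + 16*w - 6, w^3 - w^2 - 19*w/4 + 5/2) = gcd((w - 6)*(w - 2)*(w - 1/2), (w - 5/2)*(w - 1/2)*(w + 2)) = w - 1/2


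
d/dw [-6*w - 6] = -6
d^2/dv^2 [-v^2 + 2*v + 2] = -2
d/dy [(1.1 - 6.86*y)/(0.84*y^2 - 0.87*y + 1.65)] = (5.7624*y^2 - 1.848*y - 10.362)/(0.7056*y^4 - 1.4616*y^3 + 3.5289*y^2 - 2.871*y + 2.7225)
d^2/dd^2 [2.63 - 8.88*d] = 0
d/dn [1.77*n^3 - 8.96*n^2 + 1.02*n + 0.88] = 5.31*n^2 - 17.92*n + 1.02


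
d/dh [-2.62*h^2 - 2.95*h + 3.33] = -5.24*h - 2.95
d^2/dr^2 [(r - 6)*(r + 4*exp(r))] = 4*r*exp(r) - 16*exp(r) + 2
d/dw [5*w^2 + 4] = 10*w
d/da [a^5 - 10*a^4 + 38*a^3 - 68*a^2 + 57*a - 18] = 5*a^4 - 40*a^3 + 114*a^2 - 136*a + 57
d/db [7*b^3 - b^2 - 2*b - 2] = 21*b^2 - 2*b - 2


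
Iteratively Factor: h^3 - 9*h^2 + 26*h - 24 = (h - 2)*(h^2 - 7*h + 12) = (h - 4)*(h - 2)*(h - 3)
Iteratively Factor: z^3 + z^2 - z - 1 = (z + 1)*(z^2 - 1) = (z - 1)*(z + 1)*(z + 1)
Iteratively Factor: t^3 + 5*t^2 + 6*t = (t + 3)*(t^2 + 2*t) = t*(t + 3)*(t + 2)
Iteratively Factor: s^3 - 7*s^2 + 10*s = (s - 5)*(s^2 - 2*s) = s*(s - 5)*(s - 2)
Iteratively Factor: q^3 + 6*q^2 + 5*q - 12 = (q + 3)*(q^2 + 3*q - 4) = (q + 3)*(q + 4)*(q - 1)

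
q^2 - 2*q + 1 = (q - 1)^2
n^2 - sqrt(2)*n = n*(n - sqrt(2))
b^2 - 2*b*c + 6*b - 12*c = (b + 6)*(b - 2*c)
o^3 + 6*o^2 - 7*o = o*(o - 1)*(o + 7)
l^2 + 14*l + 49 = (l + 7)^2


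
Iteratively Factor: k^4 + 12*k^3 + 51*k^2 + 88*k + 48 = (k + 4)*(k^3 + 8*k^2 + 19*k + 12) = (k + 3)*(k + 4)*(k^2 + 5*k + 4) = (k + 1)*(k + 3)*(k + 4)*(k + 4)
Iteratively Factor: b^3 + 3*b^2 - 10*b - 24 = (b + 2)*(b^2 + b - 12) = (b - 3)*(b + 2)*(b + 4)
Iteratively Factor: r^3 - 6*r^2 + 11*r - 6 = (r - 1)*(r^2 - 5*r + 6) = (r - 2)*(r - 1)*(r - 3)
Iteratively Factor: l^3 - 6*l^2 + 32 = (l - 4)*(l^2 - 2*l - 8) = (l - 4)^2*(l + 2)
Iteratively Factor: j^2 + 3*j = (j + 3)*(j)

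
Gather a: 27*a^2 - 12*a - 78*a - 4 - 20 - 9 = 27*a^2 - 90*a - 33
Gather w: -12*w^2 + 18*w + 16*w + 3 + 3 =-12*w^2 + 34*w + 6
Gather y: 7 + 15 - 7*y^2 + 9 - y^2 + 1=32 - 8*y^2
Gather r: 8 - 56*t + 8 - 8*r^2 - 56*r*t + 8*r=-8*r^2 + r*(8 - 56*t) - 56*t + 16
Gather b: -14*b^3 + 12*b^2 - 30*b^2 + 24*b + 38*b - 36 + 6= -14*b^3 - 18*b^2 + 62*b - 30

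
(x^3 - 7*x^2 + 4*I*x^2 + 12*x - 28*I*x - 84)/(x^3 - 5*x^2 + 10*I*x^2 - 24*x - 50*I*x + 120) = (x^2 - x*(7 + 2*I) + 14*I)/(x^2 + x*(-5 + 4*I) - 20*I)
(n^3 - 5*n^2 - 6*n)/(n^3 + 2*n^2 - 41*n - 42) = n/(n + 7)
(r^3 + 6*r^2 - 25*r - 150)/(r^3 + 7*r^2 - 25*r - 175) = (r + 6)/(r + 7)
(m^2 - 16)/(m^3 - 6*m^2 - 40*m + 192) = (m + 4)/(m^2 - 2*m - 48)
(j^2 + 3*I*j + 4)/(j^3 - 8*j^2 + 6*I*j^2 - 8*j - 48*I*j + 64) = (j - I)/(j^2 + 2*j*(-4 + I) - 16*I)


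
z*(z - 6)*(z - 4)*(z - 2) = z^4 - 12*z^3 + 44*z^2 - 48*z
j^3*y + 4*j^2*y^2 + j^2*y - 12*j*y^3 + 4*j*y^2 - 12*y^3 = (j - 2*y)*(j + 6*y)*(j*y + y)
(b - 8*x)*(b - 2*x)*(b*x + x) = b^3*x - 10*b^2*x^2 + b^2*x + 16*b*x^3 - 10*b*x^2 + 16*x^3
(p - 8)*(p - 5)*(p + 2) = p^3 - 11*p^2 + 14*p + 80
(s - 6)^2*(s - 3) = s^3 - 15*s^2 + 72*s - 108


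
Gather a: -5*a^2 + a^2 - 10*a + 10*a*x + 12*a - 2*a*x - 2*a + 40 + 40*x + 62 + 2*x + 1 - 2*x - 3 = -4*a^2 + 8*a*x + 40*x + 100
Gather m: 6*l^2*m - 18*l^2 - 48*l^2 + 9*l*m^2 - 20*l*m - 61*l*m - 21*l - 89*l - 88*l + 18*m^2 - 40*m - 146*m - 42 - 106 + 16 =-66*l^2 - 198*l + m^2*(9*l + 18) + m*(6*l^2 - 81*l - 186) - 132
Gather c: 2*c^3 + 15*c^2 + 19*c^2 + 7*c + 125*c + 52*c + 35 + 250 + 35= 2*c^3 + 34*c^2 + 184*c + 320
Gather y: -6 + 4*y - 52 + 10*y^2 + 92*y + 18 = 10*y^2 + 96*y - 40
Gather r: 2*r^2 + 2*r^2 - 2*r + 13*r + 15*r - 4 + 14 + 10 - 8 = 4*r^2 + 26*r + 12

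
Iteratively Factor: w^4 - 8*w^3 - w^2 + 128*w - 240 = (w - 5)*(w^3 - 3*w^2 - 16*w + 48) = (w - 5)*(w + 4)*(w^2 - 7*w + 12) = (w - 5)*(w - 4)*(w + 4)*(w - 3)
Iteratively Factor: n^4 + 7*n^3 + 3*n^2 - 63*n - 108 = (n - 3)*(n^3 + 10*n^2 + 33*n + 36) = (n - 3)*(n + 4)*(n^2 + 6*n + 9) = (n - 3)*(n + 3)*(n + 4)*(n + 3)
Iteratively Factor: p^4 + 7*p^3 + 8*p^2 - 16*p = (p + 4)*(p^3 + 3*p^2 - 4*p) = (p + 4)^2*(p^2 - p) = p*(p + 4)^2*(p - 1)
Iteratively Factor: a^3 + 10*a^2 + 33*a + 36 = (a + 3)*(a^2 + 7*a + 12) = (a + 3)^2*(a + 4)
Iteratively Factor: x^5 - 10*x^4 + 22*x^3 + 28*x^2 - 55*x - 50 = (x - 5)*(x^4 - 5*x^3 - 3*x^2 + 13*x + 10) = (x - 5)*(x + 1)*(x^3 - 6*x^2 + 3*x + 10) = (x - 5)*(x + 1)^2*(x^2 - 7*x + 10) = (x - 5)^2*(x + 1)^2*(x - 2)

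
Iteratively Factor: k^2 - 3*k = (k - 3)*(k)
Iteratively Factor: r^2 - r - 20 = (r - 5)*(r + 4)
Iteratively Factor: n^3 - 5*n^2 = (n)*(n^2 - 5*n) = n^2*(n - 5)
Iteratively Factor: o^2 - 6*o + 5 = (o - 5)*(o - 1)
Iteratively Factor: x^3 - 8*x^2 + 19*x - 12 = (x - 1)*(x^2 - 7*x + 12) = (x - 3)*(x - 1)*(x - 4)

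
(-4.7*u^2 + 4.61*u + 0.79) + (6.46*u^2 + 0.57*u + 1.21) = 1.76*u^2 + 5.18*u + 2.0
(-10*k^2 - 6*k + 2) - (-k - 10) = -10*k^2 - 5*k + 12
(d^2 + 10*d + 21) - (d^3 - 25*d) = -d^3 + d^2 + 35*d + 21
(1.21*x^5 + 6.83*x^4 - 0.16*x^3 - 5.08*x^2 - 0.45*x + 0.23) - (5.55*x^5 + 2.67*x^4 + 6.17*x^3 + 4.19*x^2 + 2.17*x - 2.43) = -4.34*x^5 + 4.16*x^4 - 6.33*x^3 - 9.27*x^2 - 2.62*x + 2.66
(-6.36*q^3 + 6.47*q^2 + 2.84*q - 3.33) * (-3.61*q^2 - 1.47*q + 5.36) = 22.9596*q^5 - 14.0075*q^4 - 53.8529*q^3 + 42.5257*q^2 + 20.1175*q - 17.8488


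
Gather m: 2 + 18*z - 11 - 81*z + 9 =-63*z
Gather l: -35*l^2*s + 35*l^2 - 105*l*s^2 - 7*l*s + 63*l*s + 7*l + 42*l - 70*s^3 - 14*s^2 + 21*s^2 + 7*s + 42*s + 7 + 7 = l^2*(35 - 35*s) + l*(-105*s^2 + 56*s + 49) - 70*s^3 + 7*s^2 + 49*s + 14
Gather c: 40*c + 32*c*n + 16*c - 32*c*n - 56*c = 0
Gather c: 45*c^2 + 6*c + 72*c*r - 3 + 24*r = 45*c^2 + c*(72*r + 6) + 24*r - 3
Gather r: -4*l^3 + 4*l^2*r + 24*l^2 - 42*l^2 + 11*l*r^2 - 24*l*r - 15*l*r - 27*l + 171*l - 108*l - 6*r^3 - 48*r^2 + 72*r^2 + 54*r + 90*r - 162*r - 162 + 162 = -4*l^3 - 18*l^2 + 36*l - 6*r^3 + r^2*(11*l + 24) + r*(4*l^2 - 39*l - 18)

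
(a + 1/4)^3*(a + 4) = a^4 + 19*a^3/4 + 51*a^2/16 + 49*a/64 + 1/16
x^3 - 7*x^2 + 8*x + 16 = (x - 4)^2*(x + 1)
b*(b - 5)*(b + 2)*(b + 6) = b^4 + 3*b^3 - 28*b^2 - 60*b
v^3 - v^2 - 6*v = v*(v - 3)*(v + 2)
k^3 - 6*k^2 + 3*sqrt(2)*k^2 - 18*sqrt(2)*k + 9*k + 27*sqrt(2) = (k - 3)^2*(k + 3*sqrt(2))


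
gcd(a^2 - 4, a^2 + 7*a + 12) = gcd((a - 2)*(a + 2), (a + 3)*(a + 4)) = 1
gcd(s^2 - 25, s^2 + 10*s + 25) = s + 5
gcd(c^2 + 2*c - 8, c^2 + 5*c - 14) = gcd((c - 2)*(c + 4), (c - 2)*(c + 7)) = c - 2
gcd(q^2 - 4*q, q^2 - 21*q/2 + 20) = 1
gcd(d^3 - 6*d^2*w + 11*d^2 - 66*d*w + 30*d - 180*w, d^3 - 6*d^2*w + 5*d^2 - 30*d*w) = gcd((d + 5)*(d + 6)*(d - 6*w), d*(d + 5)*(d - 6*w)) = -d^2 + 6*d*w - 5*d + 30*w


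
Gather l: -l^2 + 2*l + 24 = -l^2 + 2*l + 24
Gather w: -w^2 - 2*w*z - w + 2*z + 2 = -w^2 + w*(-2*z - 1) + 2*z + 2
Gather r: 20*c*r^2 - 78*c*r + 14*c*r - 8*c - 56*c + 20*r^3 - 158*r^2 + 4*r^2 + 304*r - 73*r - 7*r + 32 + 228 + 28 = -64*c + 20*r^3 + r^2*(20*c - 154) + r*(224 - 64*c) + 288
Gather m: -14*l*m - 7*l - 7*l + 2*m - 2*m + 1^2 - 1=-14*l*m - 14*l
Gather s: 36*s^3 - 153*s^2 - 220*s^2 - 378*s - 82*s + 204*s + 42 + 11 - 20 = 36*s^3 - 373*s^2 - 256*s + 33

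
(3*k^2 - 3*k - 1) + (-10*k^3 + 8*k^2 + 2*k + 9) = -10*k^3 + 11*k^2 - k + 8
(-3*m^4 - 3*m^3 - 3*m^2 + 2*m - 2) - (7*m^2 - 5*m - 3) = -3*m^4 - 3*m^3 - 10*m^2 + 7*m + 1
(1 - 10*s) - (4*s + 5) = -14*s - 4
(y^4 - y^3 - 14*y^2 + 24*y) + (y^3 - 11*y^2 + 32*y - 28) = y^4 - 25*y^2 + 56*y - 28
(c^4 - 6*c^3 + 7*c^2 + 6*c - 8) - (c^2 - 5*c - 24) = c^4 - 6*c^3 + 6*c^2 + 11*c + 16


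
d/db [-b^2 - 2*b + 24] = -2*b - 2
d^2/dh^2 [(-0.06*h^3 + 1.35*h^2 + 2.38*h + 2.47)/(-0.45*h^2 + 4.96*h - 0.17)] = (4.44089209850063e-16*h^4 - 4.04728800000001*h^3 - 2.68495199999999*h^2 + 34.181064*h - 125.245656)/(0.091125*h^6 - 3.0132*h^5 + 33.315435*h^4 - 124.300576*h^3 + 12.585831*h^2 - 0.430032*h + 0.004913)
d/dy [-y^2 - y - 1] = -2*y - 1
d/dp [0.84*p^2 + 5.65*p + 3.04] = 1.68*p + 5.65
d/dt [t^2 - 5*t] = 2*t - 5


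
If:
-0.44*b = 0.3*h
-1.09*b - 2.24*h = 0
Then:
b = 0.00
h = 0.00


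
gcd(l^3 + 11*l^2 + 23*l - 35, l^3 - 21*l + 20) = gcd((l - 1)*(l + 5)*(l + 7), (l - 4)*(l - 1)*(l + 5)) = l^2 + 4*l - 5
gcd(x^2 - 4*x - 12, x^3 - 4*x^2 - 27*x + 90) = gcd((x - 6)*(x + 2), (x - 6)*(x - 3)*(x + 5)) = x - 6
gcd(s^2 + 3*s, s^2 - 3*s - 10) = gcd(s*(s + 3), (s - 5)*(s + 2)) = 1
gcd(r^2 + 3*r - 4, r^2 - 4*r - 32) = r + 4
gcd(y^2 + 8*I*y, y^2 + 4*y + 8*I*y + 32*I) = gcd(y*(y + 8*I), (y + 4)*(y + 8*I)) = y + 8*I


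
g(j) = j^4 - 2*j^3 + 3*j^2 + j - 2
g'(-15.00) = -14939.00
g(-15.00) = 58033.00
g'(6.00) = 685.00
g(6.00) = 976.00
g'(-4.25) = -439.94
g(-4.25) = 527.72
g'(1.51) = 10.15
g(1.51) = 4.66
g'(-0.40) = -2.62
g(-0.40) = -1.77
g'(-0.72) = -7.92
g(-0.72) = -0.15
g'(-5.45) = -857.43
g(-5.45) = 1287.65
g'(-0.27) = -1.14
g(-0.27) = -2.01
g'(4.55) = 280.87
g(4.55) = 304.86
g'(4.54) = 278.88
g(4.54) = 302.06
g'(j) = 4*j^3 - 6*j^2 + 6*j + 1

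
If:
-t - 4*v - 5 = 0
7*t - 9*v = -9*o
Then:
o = 37*v/9 + 35/9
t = -4*v - 5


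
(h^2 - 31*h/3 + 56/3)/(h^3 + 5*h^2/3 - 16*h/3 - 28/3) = (h - 8)/(h^2 + 4*h + 4)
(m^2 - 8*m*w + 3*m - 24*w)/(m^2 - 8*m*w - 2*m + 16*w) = (m + 3)/(m - 2)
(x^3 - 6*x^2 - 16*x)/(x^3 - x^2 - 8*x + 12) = x*(x^2 - 6*x - 16)/(x^3 - x^2 - 8*x + 12)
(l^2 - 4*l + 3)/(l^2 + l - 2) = (l - 3)/(l + 2)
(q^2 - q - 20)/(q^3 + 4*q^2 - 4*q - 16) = (q - 5)/(q^2 - 4)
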